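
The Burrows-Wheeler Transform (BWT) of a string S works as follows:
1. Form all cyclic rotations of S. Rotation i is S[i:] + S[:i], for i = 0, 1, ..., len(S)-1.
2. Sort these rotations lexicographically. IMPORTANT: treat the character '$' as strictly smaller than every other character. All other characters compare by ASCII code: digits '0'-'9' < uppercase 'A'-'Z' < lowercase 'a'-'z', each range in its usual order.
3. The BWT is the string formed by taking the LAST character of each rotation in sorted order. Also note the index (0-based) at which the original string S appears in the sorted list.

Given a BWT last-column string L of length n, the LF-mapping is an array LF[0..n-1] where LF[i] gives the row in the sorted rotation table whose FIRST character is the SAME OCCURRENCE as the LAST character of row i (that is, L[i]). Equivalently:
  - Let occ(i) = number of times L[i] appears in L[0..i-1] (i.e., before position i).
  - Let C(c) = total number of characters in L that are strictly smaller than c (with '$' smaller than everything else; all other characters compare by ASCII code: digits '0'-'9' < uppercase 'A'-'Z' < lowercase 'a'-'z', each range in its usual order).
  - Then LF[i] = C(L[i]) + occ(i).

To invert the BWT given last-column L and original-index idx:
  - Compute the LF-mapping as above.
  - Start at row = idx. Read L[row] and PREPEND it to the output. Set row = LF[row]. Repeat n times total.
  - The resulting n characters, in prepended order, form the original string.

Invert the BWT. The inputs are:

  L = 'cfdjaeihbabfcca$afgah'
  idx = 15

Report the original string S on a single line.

Answer: fhbcfaaghjafdaceaibc$

Derivation:
LF mapping: 8 13 11 20 1 12 19 17 6 2 7 14 9 10 3 0 4 15 16 5 18
Walk LF starting at row 15, prepending L[row]:
  step 1: row=15, L[15]='$', prepend. Next row=LF[15]=0
  step 2: row=0, L[0]='c', prepend. Next row=LF[0]=8
  step 3: row=8, L[8]='b', prepend. Next row=LF[8]=6
  step 4: row=6, L[6]='i', prepend. Next row=LF[6]=19
  step 5: row=19, L[19]='a', prepend. Next row=LF[19]=5
  step 6: row=5, L[5]='e', prepend. Next row=LF[5]=12
  step 7: row=12, L[12]='c', prepend. Next row=LF[12]=9
  step 8: row=9, L[9]='a', prepend. Next row=LF[9]=2
  step 9: row=2, L[2]='d', prepend. Next row=LF[2]=11
  step 10: row=11, L[11]='f', prepend. Next row=LF[11]=14
  step 11: row=14, L[14]='a', prepend. Next row=LF[14]=3
  step 12: row=3, L[3]='j', prepend. Next row=LF[3]=20
  step 13: row=20, L[20]='h', prepend. Next row=LF[20]=18
  step 14: row=18, L[18]='g', prepend. Next row=LF[18]=16
  step 15: row=16, L[16]='a', prepend. Next row=LF[16]=4
  step 16: row=4, L[4]='a', prepend. Next row=LF[4]=1
  step 17: row=1, L[1]='f', prepend. Next row=LF[1]=13
  step 18: row=13, L[13]='c', prepend. Next row=LF[13]=10
  step 19: row=10, L[10]='b', prepend. Next row=LF[10]=7
  step 20: row=7, L[7]='h', prepend. Next row=LF[7]=17
  step 21: row=17, L[17]='f', prepend. Next row=LF[17]=15
Reversed output: fhbcfaaghjafdaceaibc$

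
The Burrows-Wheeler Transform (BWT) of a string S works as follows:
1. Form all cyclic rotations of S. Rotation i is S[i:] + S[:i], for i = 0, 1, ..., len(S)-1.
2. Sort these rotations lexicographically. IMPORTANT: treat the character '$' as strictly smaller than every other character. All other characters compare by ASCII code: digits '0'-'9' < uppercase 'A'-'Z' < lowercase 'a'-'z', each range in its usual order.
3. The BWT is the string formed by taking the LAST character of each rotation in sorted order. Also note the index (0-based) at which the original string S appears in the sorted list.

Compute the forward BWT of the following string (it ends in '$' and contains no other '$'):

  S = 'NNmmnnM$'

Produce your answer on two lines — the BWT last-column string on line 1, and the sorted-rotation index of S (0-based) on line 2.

All 8 rotations (rotation i = S[i:]+S[:i]):
  rot[0] = NNmmnnM$
  rot[1] = NmmnnM$N
  rot[2] = mmnnM$NN
  rot[3] = mnnM$NNm
  rot[4] = nnM$NNmm
  rot[5] = nM$NNmmn
  rot[6] = M$NNmmnn
  rot[7] = $NNmmnnM
Sorted (with $ < everything):
  sorted[0] = $NNmmnnM  (last char: 'M')
  sorted[1] = M$NNmmnn  (last char: 'n')
  sorted[2] = NNmmnnM$  (last char: '$')
  sorted[3] = NmmnnM$N  (last char: 'N')
  sorted[4] = mmnnM$NN  (last char: 'N')
  sorted[5] = mnnM$NNm  (last char: 'm')
  sorted[6] = nM$NNmmn  (last char: 'n')
  sorted[7] = nnM$NNmm  (last char: 'm')
Last column: Mn$NNmnm
Original string S is at sorted index 2

Answer: Mn$NNmnm
2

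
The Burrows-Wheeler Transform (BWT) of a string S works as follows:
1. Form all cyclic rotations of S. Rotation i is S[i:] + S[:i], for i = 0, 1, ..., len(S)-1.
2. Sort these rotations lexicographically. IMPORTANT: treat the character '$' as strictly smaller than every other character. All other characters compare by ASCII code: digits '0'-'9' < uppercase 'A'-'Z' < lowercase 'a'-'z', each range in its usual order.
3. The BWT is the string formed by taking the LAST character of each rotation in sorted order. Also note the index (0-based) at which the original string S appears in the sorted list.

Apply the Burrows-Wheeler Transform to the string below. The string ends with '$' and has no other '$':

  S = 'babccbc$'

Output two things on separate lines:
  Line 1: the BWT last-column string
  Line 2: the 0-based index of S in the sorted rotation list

All 8 rotations (rotation i = S[i:]+S[:i]):
  rot[0] = babccbc$
  rot[1] = abccbc$b
  rot[2] = bccbc$ba
  rot[3] = ccbc$bab
  rot[4] = cbc$babc
  rot[5] = bc$babcc
  rot[6] = c$babccb
  rot[7] = $babccbc
Sorted (with $ < everything):
  sorted[0] = $babccbc  (last char: 'c')
  sorted[1] = abccbc$b  (last char: 'b')
  sorted[2] = babccbc$  (last char: '$')
  sorted[3] = bc$babcc  (last char: 'c')
  sorted[4] = bccbc$ba  (last char: 'a')
  sorted[5] = c$babccb  (last char: 'b')
  sorted[6] = cbc$babc  (last char: 'c')
  sorted[7] = ccbc$bab  (last char: 'b')
Last column: cb$cabcb
Original string S is at sorted index 2

Answer: cb$cabcb
2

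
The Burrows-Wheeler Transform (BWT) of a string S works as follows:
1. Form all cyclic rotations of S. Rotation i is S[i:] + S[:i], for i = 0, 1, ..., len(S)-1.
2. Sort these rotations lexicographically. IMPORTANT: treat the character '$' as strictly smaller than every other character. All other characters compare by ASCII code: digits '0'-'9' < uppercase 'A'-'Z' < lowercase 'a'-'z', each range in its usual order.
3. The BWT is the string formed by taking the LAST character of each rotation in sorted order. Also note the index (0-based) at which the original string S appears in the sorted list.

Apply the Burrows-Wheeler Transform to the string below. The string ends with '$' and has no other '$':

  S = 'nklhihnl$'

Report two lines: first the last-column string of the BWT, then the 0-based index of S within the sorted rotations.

Answer: llihnnk$h
7

Derivation:
All 9 rotations (rotation i = S[i:]+S[:i]):
  rot[0] = nklhihnl$
  rot[1] = klhihnl$n
  rot[2] = lhihnl$nk
  rot[3] = hihnl$nkl
  rot[4] = ihnl$nklh
  rot[5] = hnl$nklhi
  rot[6] = nl$nklhih
  rot[7] = l$nklhihn
  rot[8] = $nklhihnl
Sorted (with $ < everything):
  sorted[0] = $nklhihnl  (last char: 'l')
  sorted[1] = hihnl$nkl  (last char: 'l')
  sorted[2] = hnl$nklhi  (last char: 'i')
  sorted[3] = ihnl$nklh  (last char: 'h')
  sorted[4] = klhihnl$n  (last char: 'n')
  sorted[5] = l$nklhihn  (last char: 'n')
  sorted[6] = lhihnl$nk  (last char: 'k')
  sorted[7] = nklhihnl$  (last char: '$')
  sorted[8] = nl$nklhih  (last char: 'h')
Last column: llihnnk$h
Original string S is at sorted index 7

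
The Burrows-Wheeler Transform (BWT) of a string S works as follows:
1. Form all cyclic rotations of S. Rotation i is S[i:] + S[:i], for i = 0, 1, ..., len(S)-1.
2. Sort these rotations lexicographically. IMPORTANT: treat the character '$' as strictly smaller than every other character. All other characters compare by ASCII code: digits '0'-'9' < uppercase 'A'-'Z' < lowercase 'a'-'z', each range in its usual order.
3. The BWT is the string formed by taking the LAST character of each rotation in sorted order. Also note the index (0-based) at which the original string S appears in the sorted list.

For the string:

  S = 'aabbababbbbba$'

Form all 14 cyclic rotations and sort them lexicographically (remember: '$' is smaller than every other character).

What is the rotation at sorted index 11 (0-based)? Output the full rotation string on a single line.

Answer: bbba$aabbababb

Derivation:
All 14 rotations (rotation i = S[i:]+S[:i]):
  rot[0] = aabbababbbbba$
  rot[1] = abbababbbbba$a
  rot[2] = bbababbbbba$aa
  rot[3] = bababbbbba$aab
  rot[4] = ababbbbba$aabb
  rot[5] = babbbbba$aabba
  rot[6] = abbbbba$aabbab
  rot[7] = bbbbba$aabbaba
  rot[8] = bbbba$aabbabab
  rot[9] = bbba$aabbababb
  rot[10] = bba$aabbababbb
  rot[11] = ba$aabbababbbb
  rot[12] = a$aabbababbbbb
  rot[13] = $aabbababbbbba
Sorted (with $ < everything):
  sorted[0] = $aabbababbbbba
  sorted[1] = a$aabbababbbbb
  sorted[2] = aabbababbbbba$
  sorted[3] = ababbbbba$aabb
  sorted[4] = abbababbbbba$a
  sorted[5] = abbbbba$aabbab
  sorted[6] = ba$aabbababbbb
  sorted[7] = bababbbbba$aab
  sorted[8] = babbbbba$aabba
  sorted[9] = bba$aabbababbb
  sorted[10] = bbababbbbba$aa
  sorted[11] = bbba$aabbababb
  sorted[12] = bbbba$aabbabab
  sorted[13] = bbbbba$aabbaba
sorted[11] = bbba$aabbababb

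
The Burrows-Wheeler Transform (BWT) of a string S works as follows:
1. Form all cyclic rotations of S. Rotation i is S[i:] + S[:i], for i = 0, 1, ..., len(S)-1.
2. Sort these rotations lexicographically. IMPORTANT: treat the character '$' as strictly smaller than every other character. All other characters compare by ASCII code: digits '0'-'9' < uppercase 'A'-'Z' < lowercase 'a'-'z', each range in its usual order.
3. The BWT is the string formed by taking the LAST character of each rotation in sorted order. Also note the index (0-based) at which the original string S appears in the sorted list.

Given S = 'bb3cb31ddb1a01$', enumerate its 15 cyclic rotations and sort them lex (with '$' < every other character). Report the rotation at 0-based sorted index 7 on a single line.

Answer: a01$bb3cb31ddb1

Derivation:
All 15 rotations (rotation i = S[i:]+S[:i]):
  rot[0] = bb3cb31ddb1a01$
  rot[1] = b3cb31ddb1a01$b
  rot[2] = 3cb31ddb1a01$bb
  rot[3] = cb31ddb1a01$bb3
  rot[4] = b31ddb1a01$bb3c
  rot[5] = 31ddb1a01$bb3cb
  rot[6] = 1ddb1a01$bb3cb3
  rot[7] = ddb1a01$bb3cb31
  rot[8] = db1a01$bb3cb31d
  rot[9] = b1a01$bb3cb31dd
  rot[10] = 1a01$bb3cb31ddb
  rot[11] = a01$bb3cb31ddb1
  rot[12] = 01$bb3cb31ddb1a
  rot[13] = 1$bb3cb31ddb1a0
  rot[14] = $bb3cb31ddb1a01
Sorted (with $ < everything):
  sorted[0] = $bb3cb31ddb1a01
  sorted[1] = 01$bb3cb31ddb1a
  sorted[2] = 1$bb3cb31ddb1a0
  sorted[3] = 1a01$bb3cb31ddb
  sorted[4] = 1ddb1a01$bb3cb3
  sorted[5] = 31ddb1a01$bb3cb
  sorted[6] = 3cb31ddb1a01$bb
  sorted[7] = a01$bb3cb31ddb1
  sorted[8] = b1a01$bb3cb31dd
  sorted[9] = b31ddb1a01$bb3c
  sorted[10] = b3cb31ddb1a01$b
  sorted[11] = bb3cb31ddb1a01$
  sorted[12] = cb31ddb1a01$bb3
  sorted[13] = db1a01$bb3cb31d
  sorted[14] = ddb1a01$bb3cb31
sorted[7] = a01$bb3cb31ddb1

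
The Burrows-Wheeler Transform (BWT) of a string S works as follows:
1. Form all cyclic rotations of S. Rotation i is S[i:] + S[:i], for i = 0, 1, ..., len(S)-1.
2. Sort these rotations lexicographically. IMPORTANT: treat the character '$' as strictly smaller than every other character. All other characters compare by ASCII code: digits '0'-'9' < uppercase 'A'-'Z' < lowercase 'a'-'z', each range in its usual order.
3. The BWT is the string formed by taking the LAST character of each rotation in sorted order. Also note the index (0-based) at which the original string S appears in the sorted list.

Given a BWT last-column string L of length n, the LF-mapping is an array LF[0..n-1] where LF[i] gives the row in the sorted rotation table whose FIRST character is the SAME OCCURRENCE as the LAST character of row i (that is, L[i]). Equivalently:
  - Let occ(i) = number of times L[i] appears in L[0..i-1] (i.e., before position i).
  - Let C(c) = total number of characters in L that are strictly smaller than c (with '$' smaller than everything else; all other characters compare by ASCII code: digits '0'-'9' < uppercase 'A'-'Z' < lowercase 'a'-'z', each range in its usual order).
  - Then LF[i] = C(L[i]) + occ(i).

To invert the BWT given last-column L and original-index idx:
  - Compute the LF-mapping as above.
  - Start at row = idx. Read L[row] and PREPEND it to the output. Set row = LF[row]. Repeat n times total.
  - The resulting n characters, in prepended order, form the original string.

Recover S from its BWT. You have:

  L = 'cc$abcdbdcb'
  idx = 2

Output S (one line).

LF mapping: 5 6 0 1 2 7 9 3 10 8 4
Walk LF starting at row 2, prepending L[row]:
  step 1: row=2, L[2]='$', prepend. Next row=LF[2]=0
  step 2: row=0, L[0]='c', prepend. Next row=LF[0]=5
  step 3: row=5, L[5]='c', prepend. Next row=LF[5]=7
  step 4: row=7, L[7]='b', prepend. Next row=LF[7]=3
  step 5: row=3, L[3]='a', prepend. Next row=LF[3]=1
  step 6: row=1, L[1]='c', prepend. Next row=LF[1]=6
  step 7: row=6, L[6]='d', prepend. Next row=LF[6]=9
  step 8: row=9, L[9]='c', prepend. Next row=LF[9]=8
  step 9: row=8, L[8]='d', prepend. Next row=LF[8]=10
  step 10: row=10, L[10]='b', prepend. Next row=LF[10]=4
  step 11: row=4, L[4]='b', prepend. Next row=LF[4]=2
Reversed output: bbdcdcabcc$

Answer: bbdcdcabcc$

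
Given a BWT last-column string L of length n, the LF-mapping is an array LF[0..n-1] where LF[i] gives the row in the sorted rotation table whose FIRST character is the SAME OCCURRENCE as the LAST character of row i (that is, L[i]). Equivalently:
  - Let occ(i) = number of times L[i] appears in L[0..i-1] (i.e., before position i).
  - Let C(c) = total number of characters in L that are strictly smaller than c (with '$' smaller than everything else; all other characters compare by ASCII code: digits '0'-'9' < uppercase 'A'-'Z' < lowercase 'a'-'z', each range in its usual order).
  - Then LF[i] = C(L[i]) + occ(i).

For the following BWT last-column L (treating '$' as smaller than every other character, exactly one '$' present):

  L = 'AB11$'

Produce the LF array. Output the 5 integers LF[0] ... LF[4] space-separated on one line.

Char counts: '$':1, '1':2, 'A':1, 'B':1
C (first-col start): C('$')=0, C('1')=1, C('A')=3, C('B')=4
L[0]='A': occ=0, LF[0]=C('A')+0=3+0=3
L[1]='B': occ=0, LF[1]=C('B')+0=4+0=4
L[2]='1': occ=0, LF[2]=C('1')+0=1+0=1
L[3]='1': occ=1, LF[3]=C('1')+1=1+1=2
L[4]='$': occ=0, LF[4]=C('$')+0=0+0=0

Answer: 3 4 1 2 0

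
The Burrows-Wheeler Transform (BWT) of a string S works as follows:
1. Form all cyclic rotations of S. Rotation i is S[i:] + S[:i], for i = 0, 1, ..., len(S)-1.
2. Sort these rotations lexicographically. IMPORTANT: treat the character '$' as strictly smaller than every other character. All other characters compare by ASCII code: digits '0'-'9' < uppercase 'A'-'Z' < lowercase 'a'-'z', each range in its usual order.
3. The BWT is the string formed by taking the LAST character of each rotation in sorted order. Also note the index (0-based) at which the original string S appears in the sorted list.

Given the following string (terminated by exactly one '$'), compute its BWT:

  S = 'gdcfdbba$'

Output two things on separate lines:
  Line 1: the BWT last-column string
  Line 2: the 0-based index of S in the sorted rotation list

All 9 rotations (rotation i = S[i:]+S[:i]):
  rot[0] = gdcfdbba$
  rot[1] = dcfdbba$g
  rot[2] = cfdbba$gd
  rot[3] = fdbba$gdc
  rot[4] = dbba$gdcf
  rot[5] = bba$gdcfd
  rot[6] = ba$gdcfdb
  rot[7] = a$gdcfdbb
  rot[8] = $gdcfdbba
Sorted (with $ < everything):
  sorted[0] = $gdcfdbba  (last char: 'a')
  sorted[1] = a$gdcfdbb  (last char: 'b')
  sorted[2] = ba$gdcfdb  (last char: 'b')
  sorted[3] = bba$gdcfd  (last char: 'd')
  sorted[4] = cfdbba$gd  (last char: 'd')
  sorted[5] = dbba$gdcf  (last char: 'f')
  sorted[6] = dcfdbba$g  (last char: 'g')
  sorted[7] = fdbba$gdc  (last char: 'c')
  sorted[8] = gdcfdbba$  (last char: '$')
Last column: abbddfgc$
Original string S is at sorted index 8

Answer: abbddfgc$
8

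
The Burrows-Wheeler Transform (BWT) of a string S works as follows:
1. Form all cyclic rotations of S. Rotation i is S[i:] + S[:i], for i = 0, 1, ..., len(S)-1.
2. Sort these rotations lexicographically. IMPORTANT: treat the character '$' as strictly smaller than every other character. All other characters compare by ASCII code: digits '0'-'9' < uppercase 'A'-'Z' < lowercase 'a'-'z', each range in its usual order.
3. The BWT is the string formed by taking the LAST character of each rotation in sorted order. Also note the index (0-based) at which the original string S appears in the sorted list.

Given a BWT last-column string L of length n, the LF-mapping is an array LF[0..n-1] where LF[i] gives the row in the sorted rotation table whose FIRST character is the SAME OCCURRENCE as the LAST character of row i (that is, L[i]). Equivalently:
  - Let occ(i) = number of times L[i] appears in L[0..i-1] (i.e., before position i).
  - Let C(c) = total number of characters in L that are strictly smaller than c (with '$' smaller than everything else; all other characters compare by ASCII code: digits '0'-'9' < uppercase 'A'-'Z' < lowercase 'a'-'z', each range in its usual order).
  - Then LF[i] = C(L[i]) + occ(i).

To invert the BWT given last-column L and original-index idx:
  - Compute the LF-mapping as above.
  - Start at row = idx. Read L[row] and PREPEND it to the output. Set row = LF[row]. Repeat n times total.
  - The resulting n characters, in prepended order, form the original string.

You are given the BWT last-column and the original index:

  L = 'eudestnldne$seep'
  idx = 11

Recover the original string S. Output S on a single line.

LF mapping: 3 15 1 4 12 14 9 8 2 10 5 0 13 6 7 11
Walk LF starting at row 11, prepending L[row]:
  step 1: row=11, L[11]='$', prepend. Next row=LF[11]=0
  step 2: row=0, L[0]='e', prepend. Next row=LF[0]=3
  step 3: row=3, L[3]='e', prepend. Next row=LF[3]=4
  step 4: row=4, L[4]='s', prepend. Next row=LF[4]=12
  step 5: row=12, L[12]='s', prepend. Next row=LF[12]=13
  step 6: row=13, L[13]='e', prepend. Next row=LF[13]=6
  step 7: row=6, L[6]='n', prepend. Next row=LF[6]=9
  step 8: row=9, L[9]='n', prepend. Next row=LF[9]=10
  step 9: row=10, L[10]='e', prepend. Next row=LF[10]=5
  step 10: row=5, L[5]='t', prepend. Next row=LF[5]=14
  step 11: row=14, L[14]='e', prepend. Next row=LF[14]=7
  step 12: row=7, L[7]='l', prepend. Next row=LF[7]=8
  step 13: row=8, L[8]='d', prepend. Next row=LF[8]=2
  step 14: row=2, L[2]='d', prepend. Next row=LF[2]=1
  step 15: row=1, L[1]='u', prepend. Next row=LF[1]=15
  step 16: row=15, L[15]='p', prepend. Next row=LF[15]=11
Reversed output: puddletennessee$

Answer: puddletennessee$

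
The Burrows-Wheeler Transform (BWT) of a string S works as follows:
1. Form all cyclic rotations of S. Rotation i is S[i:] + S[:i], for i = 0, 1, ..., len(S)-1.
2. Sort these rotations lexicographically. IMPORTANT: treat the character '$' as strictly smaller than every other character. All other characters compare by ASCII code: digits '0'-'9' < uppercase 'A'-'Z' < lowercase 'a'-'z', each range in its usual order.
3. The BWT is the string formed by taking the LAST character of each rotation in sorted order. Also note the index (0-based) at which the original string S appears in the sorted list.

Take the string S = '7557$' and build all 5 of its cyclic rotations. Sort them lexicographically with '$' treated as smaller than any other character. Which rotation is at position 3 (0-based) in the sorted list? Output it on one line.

Answer: 7$755

Derivation:
All 5 rotations (rotation i = S[i:]+S[:i]):
  rot[0] = 7557$
  rot[1] = 557$7
  rot[2] = 57$75
  rot[3] = 7$755
  rot[4] = $7557
Sorted (with $ < everything):
  sorted[0] = $7557
  sorted[1] = 557$7
  sorted[2] = 57$75
  sorted[3] = 7$755
  sorted[4] = 7557$
sorted[3] = 7$755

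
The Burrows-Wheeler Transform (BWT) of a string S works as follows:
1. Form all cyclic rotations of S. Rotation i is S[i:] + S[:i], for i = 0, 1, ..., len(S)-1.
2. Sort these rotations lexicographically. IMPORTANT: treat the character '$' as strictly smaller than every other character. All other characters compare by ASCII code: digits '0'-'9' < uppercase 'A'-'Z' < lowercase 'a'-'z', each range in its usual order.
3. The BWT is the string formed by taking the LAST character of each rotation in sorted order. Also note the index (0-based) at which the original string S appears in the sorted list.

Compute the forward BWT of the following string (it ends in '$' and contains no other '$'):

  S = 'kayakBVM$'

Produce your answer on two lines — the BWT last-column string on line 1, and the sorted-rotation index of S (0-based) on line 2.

All 9 rotations (rotation i = S[i:]+S[:i]):
  rot[0] = kayakBVM$
  rot[1] = ayakBVM$k
  rot[2] = yakBVM$ka
  rot[3] = akBVM$kay
  rot[4] = kBVM$kaya
  rot[5] = BVM$kayak
  rot[6] = VM$kayakB
  rot[7] = M$kayakBV
  rot[8] = $kayakBVM
Sorted (with $ < everything):
  sorted[0] = $kayakBVM  (last char: 'M')
  sorted[1] = BVM$kayak  (last char: 'k')
  sorted[2] = M$kayakBV  (last char: 'V')
  sorted[3] = VM$kayakB  (last char: 'B')
  sorted[4] = akBVM$kay  (last char: 'y')
  sorted[5] = ayakBVM$k  (last char: 'k')
  sorted[6] = kBVM$kaya  (last char: 'a')
  sorted[7] = kayakBVM$  (last char: '$')
  sorted[8] = yakBVM$ka  (last char: 'a')
Last column: MkVByka$a
Original string S is at sorted index 7

Answer: MkVByka$a
7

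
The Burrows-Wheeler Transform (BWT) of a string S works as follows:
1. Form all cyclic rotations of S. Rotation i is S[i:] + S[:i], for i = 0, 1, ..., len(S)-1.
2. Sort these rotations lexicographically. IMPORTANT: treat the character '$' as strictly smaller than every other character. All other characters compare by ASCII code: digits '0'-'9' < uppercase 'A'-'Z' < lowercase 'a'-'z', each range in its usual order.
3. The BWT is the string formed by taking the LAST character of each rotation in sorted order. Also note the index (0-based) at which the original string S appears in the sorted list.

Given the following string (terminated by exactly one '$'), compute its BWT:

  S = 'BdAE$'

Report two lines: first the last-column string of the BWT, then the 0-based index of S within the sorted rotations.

All 5 rotations (rotation i = S[i:]+S[:i]):
  rot[0] = BdAE$
  rot[1] = dAE$B
  rot[2] = AE$Bd
  rot[3] = E$BdA
  rot[4] = $BdAE
Sorted (with $ < everything):
  sorted[0] = $BdAE  (last char: 'E')
  sorted[1] = AE$Bd  (last char: 'd')
  sorted[2] = BdAE$  (last char: '$')
  sorted[3] = E$BdA  (last char: 'A')
  sorted[4] = dAE$B  (last char: 'B')
Last column: Ed$AB
Original string S is at sorted index 2

Answer: Ed$AB
2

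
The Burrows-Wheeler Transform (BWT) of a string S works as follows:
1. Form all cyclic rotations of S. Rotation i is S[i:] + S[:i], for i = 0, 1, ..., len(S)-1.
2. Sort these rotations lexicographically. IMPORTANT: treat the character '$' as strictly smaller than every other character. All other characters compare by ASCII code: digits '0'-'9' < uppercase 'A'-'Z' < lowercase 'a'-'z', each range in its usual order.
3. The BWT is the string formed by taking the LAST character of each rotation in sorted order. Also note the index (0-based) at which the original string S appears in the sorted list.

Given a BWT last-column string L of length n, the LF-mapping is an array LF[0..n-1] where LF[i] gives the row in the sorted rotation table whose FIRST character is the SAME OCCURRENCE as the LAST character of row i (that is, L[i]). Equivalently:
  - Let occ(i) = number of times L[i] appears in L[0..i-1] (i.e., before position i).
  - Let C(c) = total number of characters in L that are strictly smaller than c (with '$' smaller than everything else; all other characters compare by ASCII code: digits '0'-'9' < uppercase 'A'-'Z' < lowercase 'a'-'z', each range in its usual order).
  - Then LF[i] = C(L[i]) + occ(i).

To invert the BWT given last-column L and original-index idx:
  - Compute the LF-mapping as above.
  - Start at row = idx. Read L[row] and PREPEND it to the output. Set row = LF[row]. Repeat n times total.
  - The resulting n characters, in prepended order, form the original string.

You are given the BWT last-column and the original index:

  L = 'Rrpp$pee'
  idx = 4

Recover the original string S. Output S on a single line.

Answer: pepperR$

Derivation:
LF mapping: 1 7 4 5 0 6 2 3
Walk LF starting at row 4, prepending L[row]:
  step 1: row=4, L[4]='$', prepend. Next row=LF[4]=0
  step 2: row=0, L[0]='R', prepend. Next row=LF[0]=1
  step 3: row=1, L[1]='r', prepend. Next row=LF[1]=7
  step 4: row=7, L[7]='e', prepend. Next row=LF[7]=3
  step 5: row=3, L[3]='p', prepend. Next row=LF[3]=5
  step 6: row=5, L[5]='p', prepend. Next row=LF[5]=6
  step 7: row=6, L[6]='e', prepend. Next row=LF[6]=2
  step 8: row=2, L[2]='p', prepend. Next row=LF[2]=4
Reversed output: pepperR$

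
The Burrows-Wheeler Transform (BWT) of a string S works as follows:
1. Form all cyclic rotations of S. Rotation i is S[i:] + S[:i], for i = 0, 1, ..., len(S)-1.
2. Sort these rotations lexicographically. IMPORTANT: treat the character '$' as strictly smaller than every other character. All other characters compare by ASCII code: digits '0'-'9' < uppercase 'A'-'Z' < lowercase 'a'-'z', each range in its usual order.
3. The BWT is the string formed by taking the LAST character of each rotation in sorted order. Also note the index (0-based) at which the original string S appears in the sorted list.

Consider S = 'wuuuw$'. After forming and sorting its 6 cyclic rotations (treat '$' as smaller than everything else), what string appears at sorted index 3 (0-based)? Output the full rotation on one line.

Answer: uw$wuu

Derivation:
All 6 rotations (rotation i = S[i:]+S[:i]):
  rot[0] = wuuuw$
  rot[1] = uuuw$w
  rot[2] = uuw$wu
  rot[3] = uw$wuu
  rot[4] = w$wuuu
  rot[5] = $wuuuw
Sorted (with $ < everything):
  sorted[0] = $wuuuw
  sorted[1] = uuuw$w
  sorted[2] = uuw$wu
  sorted[3] = uw$wuu
  sorted[4] = w$wuuu
  sorted[5] = wuuuw$
sorted[3] = uw$wuu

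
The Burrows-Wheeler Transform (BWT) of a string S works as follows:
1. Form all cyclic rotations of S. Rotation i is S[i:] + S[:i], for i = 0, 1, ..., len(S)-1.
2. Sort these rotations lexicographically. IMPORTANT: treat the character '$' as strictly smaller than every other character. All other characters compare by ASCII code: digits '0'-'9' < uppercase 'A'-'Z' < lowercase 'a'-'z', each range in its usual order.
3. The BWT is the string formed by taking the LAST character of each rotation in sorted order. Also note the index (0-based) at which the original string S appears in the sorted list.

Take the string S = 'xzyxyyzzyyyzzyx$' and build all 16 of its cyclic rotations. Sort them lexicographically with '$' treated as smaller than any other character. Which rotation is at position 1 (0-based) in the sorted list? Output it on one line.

Answer: x$xzyxyyzzyyyzzy

Derivation:
All 16 rotations (rotation i = S[i:]+S[:i]):
  rot[0] = xzyxyyzzyyyzzyx$
  rot[1] = zyxyyzzyyyzzyx$x
  rot[2] = yxyyzzyyyzzyx$xz
  rot[3] = xyyzzyyyzzyx$xzy
  rot[4] = yyzzyyyzzyx$xzyx
  rot[5] = yzzyyyzzyx$xzyxy
  rot[6] = zzyyyzzyx$xzyxyy
  rot[7] = zyyyzzyx$xzyxyyz
  rot[8] = yyyzzyx$xzyxyyzz
  rot[9] = yyzzyx$xzyxyyzzy
  rot[10] = yzzyx$xzyxyyzzyy
  rot[11] = zzyx$xzyxyyzzyyy
  rot[12] = zyx$xzyxyyzzyyyz
  rot[13] = yx$xzyxyyzzyyyzz
  rot[14] = x$xzyxyyzzyyyzzy
  rot[15] = $xzyxyyzzyyyzzyx
Sorted (with $ < everything):
  sorted[0] = $xzyxyyzzyyyzzyx
  sorted[1] = x$xzyxyyzzyyyzzy
  sorted[2] = xyyzzyyyzzyx$xzy
  sorted[3] = xzyxyyzzyyyzzyx$
  sorted[4] = yx$xzyxyyzzyyyzz
  sorted[5] = yxyyzzyyyzzyx$xz
  sorted[6] = yyyzzyx$xzyxyyzz
  sorted[7] = yyzzyx$xzyxyyzzy
  sorted[8] = yyzzyyyzzyx$xzyx
  sorted[9] = yzzyx$xzyxyyzzyy
  sorted[10] = yzzyyyzzyx$xzyxy
  sorted[11] = zyx$xzyxyyzzyyyz
  sorted[12] = zyxyyzzyyyzzyx$x
  sorted[13] = zyyyzzyx$xzyxyyz
  sorted[14] = zzyx$xzyxyyzzyyy
  sorted[15] = zzyyyzzyx$xzyxyy
sorted[1] = x$xzyxyyzzyyyzzy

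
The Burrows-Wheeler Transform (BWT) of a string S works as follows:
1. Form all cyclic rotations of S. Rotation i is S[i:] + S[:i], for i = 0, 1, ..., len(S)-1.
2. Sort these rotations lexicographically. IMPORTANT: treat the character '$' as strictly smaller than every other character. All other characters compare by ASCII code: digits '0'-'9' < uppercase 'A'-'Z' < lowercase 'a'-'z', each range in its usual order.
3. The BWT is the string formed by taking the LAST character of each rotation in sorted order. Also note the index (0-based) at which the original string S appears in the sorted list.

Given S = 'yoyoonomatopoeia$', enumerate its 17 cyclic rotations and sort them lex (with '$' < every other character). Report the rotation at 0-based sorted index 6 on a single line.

Answer: nomatopoeia$yoyoo

Derivation:
All 17 rotations (rotation i = S[i:]+S[:i]):
  rot[0] = yoyoonomatopoeia$
  rot[1] = oyoonomatopoeia$y
  rot[2] = yoonomatopoeia$yo
  rot[3] = oonomatopoeia$yoy
  rot[4] = onomatopoeia$yoyo
  rot[5] = nomatopoeia$yoyoo
  rot[6] = omatopoeia$yoyoon
  rot[7] = matopoeia$yoyoono
  rot[8] = atopoeia$yoyoonom
  rot[9] = topoeia$yoyoonoma
  rot[10] = opoeia$yoyoonomat
  rot[11] = poeia$yoyoonomato
  rot[12] = oeia$yoyoonomatop
  rot[13] = eia$yoyoonomatopo
  rot[14] = ia$yoyoonomatopoe
  rot[15] = a$yoyoonomatopoei
  rot[16] = $yoyoonomatopoeia
Sorted (with $ < everything):
  sorted[0] = $yoyoonomatopoeia
  sorted[1] = a$yoyoonomatopoei
  sorted[2] = atopoeia$yoyoonom
  sorted[3] = eia$yoyoonomatopo
  sorted[4] = ia$yoyoonomatopoe
  sorted[5] = matopoeia$yoyoono
  sorted[6] = nomatopoeia$yoyoo
  sorted[7] = oeia$yoyoonomatop
  sorted[8] = omatopoeia$yoyoon
  sorted[9] = onomatopoeia$yoyo
  sorted[10] = oonomatopoeia$yoy
  sorted[11] = opoeia$yoyoonomat
  sorted[12] = oyoonomatopoeia$y
  sorted[13] = poeia$yoyoonomato
  sorted[14] = topoeia$yoyoonoma
  sorted[15] = yoonomatopoeia$yo
  sorted[16] = yoyoonomatopoeia$
sorted[6] = nomatopoeia$yoyoo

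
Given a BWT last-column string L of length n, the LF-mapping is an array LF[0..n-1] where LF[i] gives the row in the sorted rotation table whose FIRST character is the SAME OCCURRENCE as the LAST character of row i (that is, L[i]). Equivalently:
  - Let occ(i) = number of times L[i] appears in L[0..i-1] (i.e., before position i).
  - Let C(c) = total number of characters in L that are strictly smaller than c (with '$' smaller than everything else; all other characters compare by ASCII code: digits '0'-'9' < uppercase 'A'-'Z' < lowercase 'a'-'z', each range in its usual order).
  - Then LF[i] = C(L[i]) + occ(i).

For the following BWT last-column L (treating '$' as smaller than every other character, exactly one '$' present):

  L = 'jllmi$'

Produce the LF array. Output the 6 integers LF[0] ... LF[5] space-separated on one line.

Answer: 2 3 4 5 1 0

Derivation:
Char counts: '$':1, 'i':1, 'j':1, 'l':2, 'm':1
C (first-col start): C('$')=0, C('i')=1, C('j')=2, C('l')=3, C('m')=5
L[0]='j': occ=0, LF[0]=C('j')+0=2+0=2
L[1]='l': occ=0, LF[1]=C('l')+0=3+0=3
L[2]='l': occ=1, LF[2]=C('l')+1=3+1=4
L[3]='m': occ=0, LF[3]=C('m')+0=5+0=5
L[4]='i': occ=0, LF[4]=C('i')+0=1+0=1
L[5]='$': occ=0, LF[5]=C('$')+0=0+0=0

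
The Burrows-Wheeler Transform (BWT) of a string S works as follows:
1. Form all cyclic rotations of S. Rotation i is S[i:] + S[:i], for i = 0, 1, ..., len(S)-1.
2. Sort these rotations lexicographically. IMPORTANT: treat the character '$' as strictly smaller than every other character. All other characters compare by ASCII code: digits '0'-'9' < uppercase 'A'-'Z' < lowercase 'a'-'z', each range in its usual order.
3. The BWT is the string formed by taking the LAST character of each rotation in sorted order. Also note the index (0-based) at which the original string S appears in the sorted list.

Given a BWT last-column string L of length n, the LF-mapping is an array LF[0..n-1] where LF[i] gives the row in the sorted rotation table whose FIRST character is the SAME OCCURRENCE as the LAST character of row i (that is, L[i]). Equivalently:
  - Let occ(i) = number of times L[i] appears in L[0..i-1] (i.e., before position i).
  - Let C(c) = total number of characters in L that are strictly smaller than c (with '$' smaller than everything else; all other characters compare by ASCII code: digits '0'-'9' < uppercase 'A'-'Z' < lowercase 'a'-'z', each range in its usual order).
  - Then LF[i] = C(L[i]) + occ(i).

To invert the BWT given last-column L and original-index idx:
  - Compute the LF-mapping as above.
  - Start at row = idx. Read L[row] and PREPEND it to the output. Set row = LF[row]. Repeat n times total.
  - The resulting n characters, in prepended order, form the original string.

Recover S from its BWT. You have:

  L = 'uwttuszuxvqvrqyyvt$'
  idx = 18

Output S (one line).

Answer: ztrvvustqvywqutyxu$

Derivation:
LF mapping: 8 14 5 6 9 4 18 10 15 11 1 12 3 2 16 17 13 7 0
Walk LF starting at row 18, prepending L[row]:
  step 1: row=18, L[18]='$', prepend. Next row=LF[18]=0
  step 2: row=0, L[0]='u', prepend. Next row=LF[0]=8
  step 3: row=8, L[8]='x', prepend. Next row=LF[8]=15
  step 4: row=15, L[15]='y', prepend. Next row=LF[15]=17
  step 5: row=17, L[17]='t', prepend. Next row=LF[17]=7
  step 6: row=7, L[7]='u', prepend. Next row=LF[7]=10
  step 7: row=10, L[10]='q', prepend. Next row=LF[10]=1
  step 8: row=1, L[1]='w', prepend. Next row=LF[1]=14
  step 9: row=14, L[14]='y', prepend. Next row=LF[14]=16
  step 10: row=16, L[16]='v', prepend. Next row=LF[16]=13
  step 11: row=13, L[13]='q', prepend. Next row=LF[13]=2
  step 12: row=2, L[2]='t', prepend. Next row=LF[2]=5
  step 13: row=5, L[5]='s', prepend. Next row=LF[5]=4
  step 14: row=4, L[4]='u', prepend. Next row=LF[4]=9
  step 15: row=9, L[9]='v', prepend. Next row=LF[9]=11
  step 16: row=11, L[11]='v', prepend. Next row=LF[11]=12
  step 17: row=12, L[12]='r', prepend. Next row=LF[12]=3
  step 18: row=3, L[3]='t', prepend. Next row=LF[3]=6
  step 19: row=6, L[6]='z', prepend. Next row=LF[6]=18
Reversed output: ztrvvustqvywqutyxu$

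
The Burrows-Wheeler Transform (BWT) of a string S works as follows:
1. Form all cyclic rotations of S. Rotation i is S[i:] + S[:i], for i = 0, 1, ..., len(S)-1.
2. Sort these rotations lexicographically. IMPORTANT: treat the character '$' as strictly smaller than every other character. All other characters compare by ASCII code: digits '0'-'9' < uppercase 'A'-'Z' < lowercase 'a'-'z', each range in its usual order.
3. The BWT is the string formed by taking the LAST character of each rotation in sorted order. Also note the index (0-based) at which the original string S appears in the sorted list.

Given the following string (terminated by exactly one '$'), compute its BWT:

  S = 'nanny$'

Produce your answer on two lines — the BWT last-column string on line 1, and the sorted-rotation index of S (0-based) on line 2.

Answer: yn$ann
2

Derivation:
All 6 rotations (rotation i = S[i:]+S[:i]):
  rot[0] = nanny$
  rot[1] = anny$n
  rot[2] = nny$na
  rot[3] = ny$nan
  rot[4] = y$nann
  rot[5] = $nanny
Sorted (with $ < everything):
  sorted[0] = $nanny  (last char: 'y')
  sorted[1] = anny$n  (last char: 'n')
  sorted[2] = nanny$  (last char: '$')
  sorted[3] = nny$na  (last char: 'a')
  sorted[4] = ny$nan  (last char: 'n')
  sorted[5] = y$nann  (last char: 'n')
Last column: yn$ann
Original string S is at sorted index 2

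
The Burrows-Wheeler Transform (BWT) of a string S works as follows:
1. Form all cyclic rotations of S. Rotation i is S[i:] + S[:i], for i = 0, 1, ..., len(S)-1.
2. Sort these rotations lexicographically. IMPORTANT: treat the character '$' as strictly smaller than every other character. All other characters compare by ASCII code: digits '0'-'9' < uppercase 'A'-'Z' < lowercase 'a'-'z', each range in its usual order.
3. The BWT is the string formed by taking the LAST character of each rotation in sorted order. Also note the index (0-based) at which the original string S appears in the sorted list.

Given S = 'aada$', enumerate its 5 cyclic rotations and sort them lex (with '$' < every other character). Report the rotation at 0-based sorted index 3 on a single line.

Answer: ada$a

Derivation:
All 5 rotations (rotation i = S[i:]+S[:i]):
  rot[0] = aada$
  rot[1] = ada$a
  rot[2] = da$aa
  rot[3] = a$aad
  rot[4] = $aada
Sorted (with $ < everything):
  sorted[0] = $aada
  sorted[1] = a$aad
  sorted[2] = aada$
  sorted[3] = ada$a
  sorted[4] = da$aa
sorted[3] = ada$a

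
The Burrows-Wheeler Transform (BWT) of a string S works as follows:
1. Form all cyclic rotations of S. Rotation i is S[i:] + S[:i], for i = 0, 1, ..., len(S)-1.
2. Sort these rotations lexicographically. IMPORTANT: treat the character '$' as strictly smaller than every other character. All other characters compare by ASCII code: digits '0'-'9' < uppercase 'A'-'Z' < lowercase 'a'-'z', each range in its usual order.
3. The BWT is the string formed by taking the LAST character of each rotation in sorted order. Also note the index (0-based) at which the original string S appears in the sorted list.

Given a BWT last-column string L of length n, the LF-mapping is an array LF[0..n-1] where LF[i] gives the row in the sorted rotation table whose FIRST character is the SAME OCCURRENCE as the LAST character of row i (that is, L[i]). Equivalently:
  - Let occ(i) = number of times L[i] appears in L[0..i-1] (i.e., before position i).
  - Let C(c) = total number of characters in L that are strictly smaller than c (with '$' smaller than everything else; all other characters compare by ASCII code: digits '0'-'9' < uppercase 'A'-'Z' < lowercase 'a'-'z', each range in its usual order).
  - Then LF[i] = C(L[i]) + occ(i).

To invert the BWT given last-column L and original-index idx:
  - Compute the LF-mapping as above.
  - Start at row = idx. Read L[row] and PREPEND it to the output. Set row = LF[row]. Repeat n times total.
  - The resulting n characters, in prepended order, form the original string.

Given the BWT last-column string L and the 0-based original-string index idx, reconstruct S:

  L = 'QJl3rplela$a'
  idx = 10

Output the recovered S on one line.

LF mapping: 3 2 7 1 11 10 8 6 9 4 0 5
Walk LF starting at row 10, prepending L[row]:
  step 1: row=10, L[10]='$', prepend. Next row=LF[10]=0
  step 2: row=0, L[0]='Q', prepend. Next row=LF[0]=3
  step 3: row=3, L[3]='3', prepend. Next row=LF[3]=1
  step 4: row=1, L[1]='J', prepend. Next row=LF[1]=2
  step 5: row=2, L[2]='l', prepend. Next row=LF[2]=7
  step 6: row=7, L[7]='e', prepend. Next row=LF[7]=6
  step 7: row=6, L[6]='l', prepend. Next row=LF[6]=8
  step 8: row=8, L[8]='l', prepend. Next row=LF[8]=9
  step 9: row=9, L[9]='a', prepend. Next row=LF[9]=4
  step 10: row=4, L[4]='r', prepend. Next row=LF[4]=11
  step 11: row=11, L[11]='a', prepend. Next row=LF[11]=5
  step 12: row=5, L[5]='p', prepend. Next row=LF[5]=10
Reversed output: parallelJ3Q$

Answer: parallelJ3Q$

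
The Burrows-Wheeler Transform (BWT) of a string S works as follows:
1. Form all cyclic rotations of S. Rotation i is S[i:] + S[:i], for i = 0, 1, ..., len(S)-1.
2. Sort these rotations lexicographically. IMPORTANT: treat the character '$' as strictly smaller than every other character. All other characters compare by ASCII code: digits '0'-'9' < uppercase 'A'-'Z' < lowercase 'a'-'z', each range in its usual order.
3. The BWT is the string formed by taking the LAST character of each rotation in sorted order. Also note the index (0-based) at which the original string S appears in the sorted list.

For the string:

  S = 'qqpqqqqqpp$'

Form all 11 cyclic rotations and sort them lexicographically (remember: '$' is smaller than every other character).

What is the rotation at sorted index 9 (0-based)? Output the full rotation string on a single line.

All 11 rotations (rotation i = S[i:]+S[:i]):
  rot[0] = qqpqqqqqpp$
  rot[1] = qpqqqqqpp$q
  rot[2] = pqqqqqpp$qq
  rot[3] = qqqqqpp$qqp
  rot[4] = qqqqpp$qqpq
  rot[5] = qqqpp$qqpqq
  rot[6] = qqpp$qqpqqq
  rot[7] = qpp$qqpqqqq
  rot[8] = pp$qqpqqqqq
  rot[9] = p$qqpqqqqqp
  rot[10] = $qqpqqqqqpp
Sorted (with $ < everything):
  sorted[0] = $qqpqqqqqpp
  sorted[1] = p$qqpqqqqqp
  sorted[2] = pp$qqpqqqqq
  sorted[3] = pqqqqqpp$qq
  sorted[4] = qpp$qqpqqqq
  sorted[5] = qpqqqqqpp$q
  sorted[6] = qqpp$qqpqqq
  sorted[7] = qqpqqqqqpp$
  sorted[8] = qqqpp$qqpqq
  sorted[9] = qqqqpp$qqpq
  sorted[10] = qqqqqpp$qqp
sorted[9] = qqqqpp$qqpq

Answer: qqqqpp$qqpq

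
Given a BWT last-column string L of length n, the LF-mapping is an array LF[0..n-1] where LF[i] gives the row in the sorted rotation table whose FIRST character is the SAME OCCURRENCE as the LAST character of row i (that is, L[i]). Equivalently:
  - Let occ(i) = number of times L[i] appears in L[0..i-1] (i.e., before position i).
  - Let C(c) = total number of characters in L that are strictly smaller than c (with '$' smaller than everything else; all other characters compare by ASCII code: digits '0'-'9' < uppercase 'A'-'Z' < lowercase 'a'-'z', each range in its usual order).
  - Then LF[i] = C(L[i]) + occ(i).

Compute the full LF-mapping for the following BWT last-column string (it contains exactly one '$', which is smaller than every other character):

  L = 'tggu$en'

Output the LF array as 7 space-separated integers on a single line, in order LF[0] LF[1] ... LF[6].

Answer: 5 2 3 6 0 1 4

Derivation:
Char counts: '$':1, 'e':1, 'g':2, 'n':1, 't':1, 'u':1
C (first-col start): C('$')=0, C('e')=1, C('g')=2, C('n')=4, C('t')=5, C('u')=6
L[0]='t': occ=0, LF[0]=C('t')+0=5+0=5
L[1]='g': occ=0, LF[1]=C('g')+0=2+0=2
L[2]='g': occ=1, LF[2]=C('g')+1=2+1=3
L[3]='u': occ=0, LF[3]=C('u')+0=6+0=6
L[4]='$': occ=0, LF[4]=C('$')+0=0+0=0
L[5]='e': occ=0, LF[5]=C('e')+0=1+0=1
L[6]='n': occ=0, LF[6]=C('n')+0=4+0=4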